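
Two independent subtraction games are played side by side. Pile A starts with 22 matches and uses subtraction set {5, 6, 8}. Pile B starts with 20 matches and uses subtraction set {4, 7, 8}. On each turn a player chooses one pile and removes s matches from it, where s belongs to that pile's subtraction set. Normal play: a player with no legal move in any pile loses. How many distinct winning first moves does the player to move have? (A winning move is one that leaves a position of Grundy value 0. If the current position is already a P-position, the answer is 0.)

Pile A, S = {5, 6, 8}:
n :  0  1  2  3  4  5  6  7  8  9 10 11 12 13 14 15 16 17 18 19 20 21 22
G :  0  0  0  0  0  1  1  1  1  1  2  2  2  0  0  0  0  0  1  1  1  1  1
G_A(22) = 1.
Pile B, S = {4, 7, 8}:
G(0) = 0
G(1) = mex{} = 0
G(2) = mex{} = 0
G(3) = mex{} = 0
G(4) = mex{0} = 1
G(5) = mex{0} = 1
G(6) = mex{0} = 1
G(7) = mex{0,0} = 1
G(8) = mex{1,0,0} = 2
G(9) = mex{1,0,0} = 2
G(10) = mex{1,0,0} = 2
G(11) = mex{1,1,0} = 2
G(12) = mex{2,1,1} = 0
G(13) = mex{2,1,1} = 0
G(14) = mex{2,1,1} = 0
G(15) = mex{2,2,1} = 0
G(16) = mex{0,2,2} = 1
G(17) = mex{0,2,2} = 1
G(18) = mex{0,2,2} = 1
G(19) = mex{0,0,2} = 1
G(20) = mex{1,0,0} = 2
G_B(20) = 2.
Combined Grundy value = 1 ⊕ 2 = 3.
A winning move leaves total XOR = 0, i.e. changes one component's Grundy value g to g ⊕ X where X is the current total.
Pile A: need g' = 1⊕3 = 2. Options: 22−5→G=0, 22−6→G=0, 22−8→G=0. Hits: 0.
Pile B: need g' = 2⊕3 = 1. Options: 20−4→G=1, 20−7→G=0, 20−8→G=0. Hits: 1.

1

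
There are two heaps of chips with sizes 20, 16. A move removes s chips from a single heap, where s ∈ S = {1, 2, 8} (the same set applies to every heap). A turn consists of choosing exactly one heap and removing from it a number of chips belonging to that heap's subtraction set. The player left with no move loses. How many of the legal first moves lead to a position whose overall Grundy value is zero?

All heaps use S = {1, 2, 8}:
G(0) = 0
G(1) = mex{0} = 1
G(2) = mex{1,0} = 2
G(3) = mex{2,1} = 0
G(4) = mex{0,2} = 1
G(5) = mex{1,0} = 2
G(6) = mex{2,1} = 0
G(7) = mex{0,2} = 1
G(8) = mex{1,0,0} = 2
G(9) = mex{2,1,1} = 0
G(10) = mex{0,2,2} = 1
G(11) = mex{1,0,0} = 2
G(12) = mex{2,1,1} = 0
G(13) = mex{0,2,2} = 1
G(14) = mex{1,0,0} = 2
G(15) = mex{2,1,1} = 0
G(16) = mex{0,2,2} = 1
G(17) = mex{1,0,0} = 2
G(18) = mex{2,1,1} = 0
G(19) = mex{0,2,2} = 1
G(20) = mex{1,0,0} = 2
Heap A: G(20) = 2.
Heap B: G(16) = 1.
Combined Grundy value = 2 ⊕ 1 = 3.
A winning move leaves total XOR = 0, i.e. changes one component's Grundy value g to g ⊕ X where X is the current total.
Heap A: need g' = 2⊕3 = 1. Options: 20−1→G=1, 20−2→G=0, 20−8→G=0. Hits: 1.
Heap B: need g' = 1⊕3 = 2. Options: 16−1→G=0, 16−2→G=2, 16−8→G=2. Hits: 2.

3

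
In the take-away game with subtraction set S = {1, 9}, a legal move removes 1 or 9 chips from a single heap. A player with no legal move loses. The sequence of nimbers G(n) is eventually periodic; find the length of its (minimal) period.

G(0) = 0
G(1) = mex{0} = 1
G(2) = mex{1} = 0
G(3) = mex{0} = 1
G(4) = mex{1} = 0
G(5) = mex{0} = 1
G(6) = mex{1} = 0
G(7) = mex{0} = 1
G(8) = mex{1} = 0
G(9) = mex{0,0} = 1
G(10) = mex{1,1} = 0
G(11) = mex{0,0} = 1
G(12) = mex{1,1} = 0
G(13) = mex{0,0} = 1
G(14) = mex{1,1} = 0
G(n+2) = G(n) holds for n = 0,…,8 (a full window of length max(S) = 9), so the sequence is purely periodic with period 2.

2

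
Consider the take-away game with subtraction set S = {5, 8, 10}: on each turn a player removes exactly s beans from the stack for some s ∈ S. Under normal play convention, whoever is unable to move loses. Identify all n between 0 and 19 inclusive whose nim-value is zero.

0, 1, 2, 3, 4, 15, 16, 17, 18, 19

n :  0  1  2  3  4  5  6  7  8  9 10 11 12 13 14 15 16 17 18 19
G :  0  0  0  0  0  1  1  1  1  1  2  2  2  2  2  0  0  0  0  0
P-positions are exactly the n with G(n) = 0.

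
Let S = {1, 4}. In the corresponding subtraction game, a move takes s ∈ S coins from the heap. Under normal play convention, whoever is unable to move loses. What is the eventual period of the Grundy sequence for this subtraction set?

n :  0  1  2  3  4  5  6  7  8  9 10 11 12 13 14
G :  0  1  0  1  2  0  1  0  1  2  0  1  0  1  2
G(n+5) = G(n) holds for n = 0,…,3 (a full window of length max(S) = 4), so the sequence is purely periodic with period 5.

5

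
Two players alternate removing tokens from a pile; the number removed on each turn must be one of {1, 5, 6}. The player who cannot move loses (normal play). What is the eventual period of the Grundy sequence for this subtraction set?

11

n :  0  1  2  3  4  5  6  7  8  9 10 11 12 13 14 15 16 17 18 19 20 21 22 23
G :  0  1  0  1  0  1  2  3  2  3  2  0  1  0  1  0  1  2  3  2  3  2  0  1
G(n+11) = G(n) holds for n = 0,…,5 (a full window of length max(S) = 6), so the sequence is purely periodic with period 11.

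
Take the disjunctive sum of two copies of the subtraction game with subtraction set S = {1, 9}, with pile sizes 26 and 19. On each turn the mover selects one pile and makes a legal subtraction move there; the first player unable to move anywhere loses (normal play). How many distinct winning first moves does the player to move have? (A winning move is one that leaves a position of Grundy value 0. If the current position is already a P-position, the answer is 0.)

All piles use S = {1, 9}:
G(0) = 0
G(1) = mex{0} = 1
G(2) = mex{1} = 0
G(3) = mex{0} = 1
G(4) = mex{1} = 0
G(5) = mex{0} = 1
G(6) = mex{1} = 0
G(7) = mex{0} = 1
G(8) = mex{1} = 0
G(9) = mex{0,0} = 1
G(10) = mex{1,1} = 0
G(11) = mex{0,0} = 1
G(12) = mex{1,1} = 0
G(13) = mex{0,0} = 1
G(14) = mex{1,1} = 0
G(15) = mex{0,0} = 1
G(16) = mex{1,1} = 0
G(17) = mex{0,0} = 1
G(18) = mex{1,1} = 0
G(19) = mex{0,0} = 1
G(20) = mex{1,1} = 0
G(21) = mex{0,0} = 1
G(22) = mex{1,1} = 0
G(23) = mex{0,0} = 1
G(24) = mex{1,1} = 0
G(25) = mex{0,0} = 1
G(26) = mex{1,1} = 0
Pile A: G(26) = 0.
Pile B: G(19) = 1.
Combined Grundy value = 0 ⊕ 1 = 1.
A winning move leaves total XOR = 0, i.e. changes one component's Grundy value g to g ⊕ X where X is the current total.
Pile A: need g' = 0⊕1 = 1. Options: 26−1→G=1, 26−9→G=1. Hits: 2.
Pile B: need g' = 1⊕1 = 0. Options: 19−1→G=0, 19−9→G=0. Hits: 2.

4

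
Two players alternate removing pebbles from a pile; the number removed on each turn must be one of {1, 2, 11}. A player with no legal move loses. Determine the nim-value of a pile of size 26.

n :  0  1  2  3  4  5  6  7  8  9 10 11 12 13 14 15 16 17 18 19 20 21 22 23 24 25 26
G :  0  1  2  0  1  2  0  1  2  0  1  2  0  1  2  0  1  2  0  1  2  0  1  2  0  1  2

2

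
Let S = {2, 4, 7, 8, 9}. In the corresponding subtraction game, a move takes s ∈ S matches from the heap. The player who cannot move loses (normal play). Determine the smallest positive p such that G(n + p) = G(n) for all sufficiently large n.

11

G(0) = 0
G(1) = mex{} = 0
G(2) = mex{0} = 1
G(3) = mex{0} = 1
G(4) = mex{1,0} = 2
G(5) = mex{1,0} = 2
G(6) = mex{2,1} = 0
G(7) = mex{2,1,0} = 3
G(8) = mex{0,2,0,0} = 1
G(9) = mex{3,2,1,0,0} = 4
G(10) = mex{1,0,1,1,0} = 2
G(11) = mex{4,3,2,1,1} = 0
G(12) = mex{2,1,2,2,1} = 0
G(13) = mex{0,4,0,2,2} = 1
G(14) = mex{0,2,3,0,2} = 1
G(15) = mex{1,0,1,3,0} = 2
G(16) = mex{1,0,4,1,3} = 2
G(17) = mex{2,1,2,4,1} = 0
G(18) = mex{2,1,0,2,4} = 3
G(19) = mex{0,2,0,0,2} = 1
G(20) = mex{3,2,1,0,0} = 4
G(21) = mex{1,0,1,1,0} = 2
G(22) = mex{4,3,2,1,1} = 0
G(23) = mex{2,1,2,2,1} = 0
G(n+11) = G(n) holds for n = 0,…,8 (a full window of length max(S) = 9), so the sequence is purely periodic with period 11.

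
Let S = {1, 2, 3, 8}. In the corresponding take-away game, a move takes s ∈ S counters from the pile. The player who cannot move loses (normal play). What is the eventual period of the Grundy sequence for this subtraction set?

9

G(0) = 0
G(1) = mex{0} = 1
G(2) = mex{1,0} = 2
G(3) = mex{2,1,0} = 3
G(4) = mex{3,2,1} = 0
G(5) = mex{0,3,2} = 1
G(6) = mex{1,0,3} = 2
G(7) = mex{2,1,0} = 3
G(8) = mex{3,2,1,0} = 4
G(9) = mex{4,3,2,1} = 0
G(10) = mex{0,4,3,2} = 1
G(11) = mex{1,0,4,3} = 2
G(12) = mex{2,1,0,0} = 3
G(13) = mex{3,2,1,1} = 0
G(14) = mex{0,3,2,2} = 1
G(15) = mex{1,0,3,3} = 2
G(16) = mex{2,1,0,4} = 3
G(17) = mex{3,2,1,0} = 4
G(18) = mex{4,3,2,1} = 0
G(19) = mex{0,4,3,2} = 1
G(n+9) = G(n) holds for n = 0,…,7 (a full window of length max(S) = 8), so the sequence is purely periodic with period 9.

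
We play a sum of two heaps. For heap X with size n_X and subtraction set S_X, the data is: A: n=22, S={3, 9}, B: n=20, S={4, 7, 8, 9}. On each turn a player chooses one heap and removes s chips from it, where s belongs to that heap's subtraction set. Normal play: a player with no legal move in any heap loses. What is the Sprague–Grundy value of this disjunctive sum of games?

0

Heap A, S = {3, 9}:
n :  0  1  2  3  4  5  6  7  8  9 10 11 12 13 14 15 16 17 18 19 20 21 22
G :  0  0  0  1  1  1  0  0  0  1  1  1  0  0  0  1  1  1  0  0  0  1  1
G_A(22) = 1.
Heap B, S = {4, 7, 8, 9}:
n :  0  1  2  3  4  5  6  7  8  9 10 11 12 13 14 15 16 17 18 19 20
G :  0  0  0  0  1  1  1  1  2  2  2  2  3  0  0  0  0  1  1  1  1
G_B(20) = 1.
Combined Grundy value = 1 ⊕ 1 = 0.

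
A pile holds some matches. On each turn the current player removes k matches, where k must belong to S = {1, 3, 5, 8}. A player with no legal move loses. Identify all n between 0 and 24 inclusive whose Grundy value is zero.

G(0) = 0
G(1) = mex{0} = 1
G(2) = mex{1} = 0
G(3) = mex{0,0} = 1
G(4) = mex{1,1} = 0
G(5) = mex{0,0,0} = 1
G(6) = mex{1,1,1} = 0
G(7) = mex{0,0,0} = 1
G(8) = mex{1,1,1,0} = 2
G(9) = mex{2,0,0,1} = 3
G(10) = mex{3,1,1,0} = 2
G(11) = mex{2,2,0,1} = 3
G(12) = mex{3,3,1,0} = 2
G(13) = mex{2,2,2,1} = 0
G(14) = mex{0,3,3,0} = 1
G(15) = mex{1,2,2,1} = 0
G(16) = mex{0,0,3,2} = 1
G(17) = mex{1,1,2,3} = 0
G(18) = mex{0,0,0,2} = 1
G(19) = mex{1,1,1,3} = 0
G(20) = mex{0,0,0,2} = 1
G(21) = mex{1,1,1,0} = 2
G(22) = mex{2,0,0,1} = 3
G(23) = mex{3,1,1,0} = 2
G(24) = mex{2,2,0,1} = 3
P-positions are exactly the n with G(n) = 0.

0, 2, 4, 6, 13, 15, 17, 19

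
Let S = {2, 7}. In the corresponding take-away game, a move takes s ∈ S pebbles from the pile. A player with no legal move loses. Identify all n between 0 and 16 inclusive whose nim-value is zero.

0, 1, 4, 5, 9, 10, 13, 14

n :  0  1  2  3  4  5  6  7  8  9 10 11 12 13 14 15 16
G :  0  0  1  1  0  0  1  1  2  0  0  1  1  0  0  1  1
P-positions are exactly the n with G(n) = 0.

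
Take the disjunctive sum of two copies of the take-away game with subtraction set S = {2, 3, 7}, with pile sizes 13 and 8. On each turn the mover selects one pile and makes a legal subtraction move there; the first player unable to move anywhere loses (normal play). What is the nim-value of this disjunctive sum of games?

All piles use S = {2, 3, 7}:
n :  0  1  2  3  4  5  6  7  8  9 10 11 12 13
G :  0  0  1  1  2  0  0  1  1  2  0  0  1  1
Pile A: G(13) = 1.
Pile B: G(8) = 1.
Combined Grundy value = 1 ⊕ 1 = 0.

0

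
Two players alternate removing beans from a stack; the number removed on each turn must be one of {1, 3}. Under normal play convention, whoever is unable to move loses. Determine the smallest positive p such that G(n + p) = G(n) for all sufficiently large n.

G(0) = 0
G(1) = mex{0} = 1
G(2) = mex{1} = 0
G(3) = mex{0,0} = 1
G(4) = mex{1,1} = 0
G(5) = mex{0,0} = 1
G(6) = mex{1,1} = 0
G(7) = mex{0,0} = 1
G(8) = mex{1,1} = 0
G(9) = mex{0,0} = 1
G(10) = mex{1,1} = 0
G(11) = mex{0,0} = 1
G(12) = mex{1,1} = 0
G(13) = mex{0,0} = 1
G(14) = mex{1,1} = 0
G(n+2) = G(n) holds for n = 0,…,2 (a full window of length max(S) = 3), so the sequence is purely periodic with period 2.

2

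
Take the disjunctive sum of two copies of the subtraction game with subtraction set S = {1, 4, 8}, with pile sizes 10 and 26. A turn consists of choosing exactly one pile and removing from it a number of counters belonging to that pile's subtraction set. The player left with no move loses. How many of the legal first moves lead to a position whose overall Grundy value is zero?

2

All piles use S = {1, 4, 8}:
G(0) = 0
G(1) = mex{0} = 1
G(2) = mex{1} = 0
G(3) = mex{0} = 1
G(4) = mex{1,0} = 2
G(5) = mex{2,1} = 0
G(6) = mex{0,0} = 1
G(7) = mex{1,1} = 0
G(8) = mex{0,2,0} = 1
G(9) = mex{1,0,1} = 2
G(10) = mex{2,1,0} = 3
G(11) = mex{3,0,1} = 2
G(12) = mex{2,1,2} = 0
G(13) = mex{0,2,0} = 1
G(14) = mex{1,3,1} = 0
G(15) = mex{0,2,0} = 1
G(16) = mex{1,0,1} = 2
G(17) = mex{2,1,2} = 0
G(18) = mex{0,0,3} = 1
G(19) = mex{1,1,2} = 0
G(20) = mex{0,2,0} = 1
G(21) = mex{1,0,1} = 2
G(22) = mex{2,1,0} = 3
G(23) = mex{3,0,1} = 2
G(24) = mex{2,1,2} = 0
G(25) = mex{0,2,0} = 1
G(26) = mex{1,3,1} = 0
Pile A: G(10) = 3.
Pile B: G(26) = 0.
Combined Grundy value = 3 ⊕ 0 = 3.
A winning move leaves total XOR = 0, i.e. changes one component's Grundy value g to g ⊕ X where X is the current total.
Pile A: need g' = 3⊕3 = 0. Options: 10−1→G=2, 10−4→G=1, 10−8→G=0. Hits: 1.
Pile B: need g' = 0⊕3 = 3. Options: 26−1→G=1, 26−4→G=3, 26−8→G=1. Hits: 1.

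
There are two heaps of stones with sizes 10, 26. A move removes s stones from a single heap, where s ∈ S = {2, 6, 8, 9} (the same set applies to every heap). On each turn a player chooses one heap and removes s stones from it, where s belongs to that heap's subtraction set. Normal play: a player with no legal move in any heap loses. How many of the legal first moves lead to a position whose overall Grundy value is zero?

All heaps use S = {2, 6, 8, 9}:
G(0) = 0
G(1) = mex{} = 0
G(2) = mex{0} = 1
G(3) = mex{0} = 1
G(4) = mex{1} = 0
G(5) = mex{1} = 0
G(6) = mex{0,0} = 1
G(7) = mex{0,0} = 1
G(8) = mex{1,1,0} = 2
G(9) = mex{1,1,0,0} = 2
G(10) = mex{2,0,1,0} = 3
G(11) = mex{2,0,1,1} = 3
G(12) = mex{3,1,0,1} = 2
G(13) = mex{3,1,0,0} = 2
G(14) = mex{2,2,1,0} = 3
G(15) = mex{2,2,1,1} = 0
G(16) = mex{3,3,2,1} = 0
G(17) = mex{0,3,2,2} = 1
G(18) = mex{0,2,3,2} = 1
G(19) = mex{1,2,3,3} = 0
G(20) = mex{1,3,2,3} = 0
G(21) = mex{0,0,2,2} = 1
G(22) = mex{0,0,3,2} = 1
G(23) = mex{1,1,0,3} = 2
G(24) = mex{1,1,0,0} = 2
G(25) = mex{2,0,1,0} = 3
G(26) = mex{2,0,1,1} = 3
Heap A: G(10) = 3.
Heap B: G(26) = 3.
Combined Grundy value = 3 ⊕ 3 = 0.
A winning move leaves total XOR = 0, i.e. changes one component's Grundy value g to g ⊕ X where X is the current total.
Heap A: target g' = 3⊕0 = 3, but every legal move changes the Grundy value (mex property), so 0 moves.
Heap B: target g' = 3⊕0 = 3, but every legal move changes the Grundy value (mex property), so 0 moves.

0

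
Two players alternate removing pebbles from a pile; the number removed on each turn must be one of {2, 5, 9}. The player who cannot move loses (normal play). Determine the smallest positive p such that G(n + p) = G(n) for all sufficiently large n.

7

n :  0  1  2  3  4  5  6  7  8  9 10 11 12 13 14 15 16 17
G :  0  0  1  1  0  2  1  0  0  1  1  0  2  1  0  0  1  1
G(n+7) = G(n) holds for n = 0,…,8 (a full window of length max(S) = 9), so the sequence is purely periodic with period 7.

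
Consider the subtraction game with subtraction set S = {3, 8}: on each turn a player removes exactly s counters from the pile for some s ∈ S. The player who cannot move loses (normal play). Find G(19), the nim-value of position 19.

G(0) = 0
G(1) = mex{} = 0
G(2) = mex{} = 0
G(3) = mex{0} = 1
G(4) = mex{0} = 1
G(5) = mex{0} = 1
G(6) = mex{1} = 0
G(7) = mex{1} = 0
G(8) = mex{1,0} = 2
G(9) = mex{0,0} = 1
G(10) = mex{0,0} = 1
G(11) = mex{2,1} = 0
G(12) = mex{1,1} = 0
G(13) = mex{1,1} = 0
G(14) = mex{0,0} = 1
G(15) = mex{0,0} = 1
G(16) = mex{0,2} = 1
G(17) = mex{1,1} = 0
G(18) = mex{1,1} = 0
G(19) = mex{1,0} = 2

2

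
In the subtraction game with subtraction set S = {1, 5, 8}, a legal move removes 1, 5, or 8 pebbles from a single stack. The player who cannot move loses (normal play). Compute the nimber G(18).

n :  0  1  2  3  4  5  6  7  8  9 10 11 12 13 14 15 16 17 18
G :  0  1  0  1  0  1  0  1  2  3  2  3  2  0  1  0  1  0  1

1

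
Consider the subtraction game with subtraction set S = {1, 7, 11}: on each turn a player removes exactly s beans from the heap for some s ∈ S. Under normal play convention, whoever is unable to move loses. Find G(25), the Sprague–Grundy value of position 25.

1

n :  0  1  2  3  4  5  6  7  8  9 10 11 12 13 14 15 16 17 18 19 20 21 22 23 24 25
G :  0  1  0  1  0  1  0  1  0  1  0  1  0  1  0  1  0  1  0  1  0  1  0  1  0  1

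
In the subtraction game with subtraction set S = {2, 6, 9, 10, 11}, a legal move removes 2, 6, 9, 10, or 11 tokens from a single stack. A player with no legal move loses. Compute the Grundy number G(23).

1

n :  0  1  2  3  4  5  6  7  8  9 10 11 12 13 14 15 16 17 18 19 20 21 22 23
G :  0  0  1  1  0  0  1  1  0  2  1  3  2  2  3  3  2  2  3  3  0  0  1  1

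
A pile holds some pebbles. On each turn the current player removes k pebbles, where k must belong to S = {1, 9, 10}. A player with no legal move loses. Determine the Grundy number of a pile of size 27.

G(0) = 0
G(1) = mex{0} = 1
G(2) = mex{1} = 0
G(3) = mex{0} = 1
G(4) = mex{1} = 0
G(5) = mex{0} = 1
G(6) = mex{1} = 0
G(7) = mex{0} = 1
G(8) = mex{1} = 0
G(9) = mex{0,0} = 1
G(10) = mex{1,1,0} = 2
G(11) = mex{2,0,1} = 3
G(12) = mex{3,1,0} = 2
G(13) = mex{2,0,1} = 3
G(14) = mex{3,1,0} = 2
G(15) = mex{2,0,1} = 3
G(16) = mex{3,1,0} = 2
G(17) = mex{2,0,1} = 3
G(18) = mex{3,1,0} = 2
G(19) = mex{2,2,1} = 0
G(20) = mex{0,3,2} = 1
G(21) = mex{1,2,3} = 0
G(22) = mex{0,3,2} = 1
G(23) = mex{1,2,3} = 0
G(24) = mex{0,3,2} = 1
G(25) = mex{1,2,3} = 0
G(26) = mex{0,3,2} = 1
G(27) = mex{1,2,3} = 0

0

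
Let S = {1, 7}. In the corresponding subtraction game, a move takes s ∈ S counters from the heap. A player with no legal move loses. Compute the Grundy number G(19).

1

G(0) = 0
G(1) = mex{0} = 1
G(2) = mex{1} = 0
G(3) = mex{0} = 1
G(4) = mex{1} = 0
G(5) = mex{0} = 1
G(6) = mex{1} = 0
G(7) = mex{0,0} = 1
G(8) = mex{1,1} = 0
G(9) = mex{0,0} = 1
G(10) = mex{1,1} = 0
G(11) = mex{0,0} = 1
G(12) = mex{1,1} = 0
G(13) = mex{0,0} = 1
G(14) = mex{1,1} = 0
G(15) = mex{0,0} = 1
G(16) = mex{1,1} = 0
G(17) = mex{0,0} = 1
G(18) = mex{1,1} = 0
G(19) = mex{0,0} = 1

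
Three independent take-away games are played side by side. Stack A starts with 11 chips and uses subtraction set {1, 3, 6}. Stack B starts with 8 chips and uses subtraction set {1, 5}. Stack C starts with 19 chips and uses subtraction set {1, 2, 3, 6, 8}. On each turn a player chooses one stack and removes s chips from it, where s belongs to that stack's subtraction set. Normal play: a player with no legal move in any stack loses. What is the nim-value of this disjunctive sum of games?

1

Stack A, S = {1, 3, 6}:
G(0) = 0
G(1) = mex{0} = 1
G(2) = mex{1} = 0
G(3) = mex{0,0} = 1
G(4) = mex{1,1} = 0
G(5) = mex{0,0} = 1
G(6) = mex{1,1,0} = 2
G(7) = mex{2,0,1} = 3
G(8) = mex{3,1,0} = 2
G(9) = mex{2,2,1} = 0
G(10) = mex{0,3,0} = 1
G(11) = mex{1,2,1} = 0
G_A(11) = 0.
Stack B, S = {1, 5}:
n : 0 1 2 3 4 5 6 7 8
G : 0 1 0 1 0 1 0 1 0
G_B(8) = 0.
Stack C, S = {1, 2, 3, 6, 8}:
n :  0  1  2  3  4  5  6  7  8  9 10 11 12 13 14 15 16 17 18 19
G :  0  1  2  3  0  1  2  3  4  0  1  2  3  0  1  2  3  4  0  1
G_C(19) = 1.
Combined Grundy value = 0 ⊕ 0 ⊕ 1 = 1.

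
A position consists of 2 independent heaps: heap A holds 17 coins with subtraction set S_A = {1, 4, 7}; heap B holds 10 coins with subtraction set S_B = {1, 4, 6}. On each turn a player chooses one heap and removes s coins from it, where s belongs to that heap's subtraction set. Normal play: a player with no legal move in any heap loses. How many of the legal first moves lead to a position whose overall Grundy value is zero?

Heap A, S = {1, 4, 7}:
G(0) = 0
G(1) = mex{0} = 1
G(2) = mex{1} = 0
G(3) = mex{0} = 1
G(4) = mex{1,0} = 2
G(5) = mex{2,1} = 0
G(6) = mex{0,0} = 1
G(7) = mex{1,1,0} = 2
G(8) = mex{2,2,1} = 0
G(9) = mex{0,0,0} = 1
G(10) = mex{1,1,1} = 0
G(11) = mex{0,2,2} = 1
G(12) = mex{1,0,0} = 2
G(13) = mex{2,1,1} = 0
G(14) = mex{0,0,2} = 1
G(15) = mex{1,1,0} = 2
G(16) = mex{2,2,1} = 0
G(17) = mex{0,0,0} = 1
G_A(17) = 1.
Heap B, S = {1, 4, 6}:
G(0) = 0
G(1) = mex{0} = 1
G(2) = mex{1} = 0
G(3) = mex{0} = 1
G(4) = mex{1,0} = 2
G(5) = mex{2,1} = 0
G(6) = mex{0,0,0} = 1
G(7) = mex{1,1,1} = 0
G(8) = mex{0,2,0} = 1
G(9) = mex{1,0,1} = 2
G(10) = mex{2,1,2} = 0
G_B(10) = 0.
Combined Grundy value = 1 ⊕ 0 = 1.
A winning move leaves total XOR = 0, i.e. changes one component's Grundy value g to g ⊕ X where X is the current total.
Heap A: need g' = 1⊕1 = 0. Options: 17−1→G=0, 17−4→G=0, 17−7→G=0. Hits: 3.
Heap B: need g' = 0⊕1 = 1. Options: 10−1→G=2, 10−4→G=1, 10−6→G=2. Hits: 1.

4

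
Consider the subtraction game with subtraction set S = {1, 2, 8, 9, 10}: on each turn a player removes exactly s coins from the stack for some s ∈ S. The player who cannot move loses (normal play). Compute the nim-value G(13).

G(0) = 0
G(1) = mex{0} = 1
G(2) = mex{1,0} = 2
G(3) = mex{2,1} = 0
G(4) = mex{0,2} = 1
G(5) = mex{1,0} = 2
G(6) = mex{2,1} = 0
G(7) = mex{0,2} = 1
G(8) = mex{1,0,0} = 2
G(9) = mex{2,1,1,0} = 3
G(10) = mex{3,2,2,1,0} = 4
G(11) = mex{4,3,0,2,1} = 5
G(12) = mex{5,4,1,0,2} = 3
G(13) = mex{3,5,2,1,0} = 4

4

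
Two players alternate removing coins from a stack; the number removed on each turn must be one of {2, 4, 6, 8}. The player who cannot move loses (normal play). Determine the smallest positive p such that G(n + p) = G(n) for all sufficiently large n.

10

G(0) = 0
G(1) = mex{} = 0
G(2) = mex{0} = 1
G(3) = mex{0} = 1
G(4) = mex{1,0} = 2
G(5) = mex{1,0} = 2
G(6) = mex{2,1,0} = 3
G(7) = mex{2,1,0} = 3
G(8) = mex{3,2,1,0} = 4
G(9) = mex{3,2,1,0} = 4
G(10) = mex{4,3,2,1} = 0
G(11) = mex{4,3,2,1} = 0
G(12) = mex{0,4,3,2} = 1
G(13) = mex{0,4,3,2} = 1
G(14) = mex{1,0,4,3} = 2
G(15) = mex{1,0,4,3} = 2
G(16) = mex{2,1,0,4} = 3
G(17) = mex{2,1,0,4} = 3
G(18) = mex{3,2,1,0} = 4
G(19) = mex{3,2,1,0} = 4
G(20) = mex{4,3,2,1} = 0
G(21) = mex{4,3,2,1} = 0
G(n+10) = G(n) holds for n = 0,…,7 (a full window of length max(S) = 8), so the sequence is purely periodic with period 10.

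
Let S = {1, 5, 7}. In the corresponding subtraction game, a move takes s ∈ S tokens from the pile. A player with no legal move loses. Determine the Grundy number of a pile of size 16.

0

n :  0  1  2  3  4  5  6  7  8  9 10 11 12 13 14 15 16
G :  0  1  0  1  0  1  0  1  0  1  0  1  0  1  0  1  0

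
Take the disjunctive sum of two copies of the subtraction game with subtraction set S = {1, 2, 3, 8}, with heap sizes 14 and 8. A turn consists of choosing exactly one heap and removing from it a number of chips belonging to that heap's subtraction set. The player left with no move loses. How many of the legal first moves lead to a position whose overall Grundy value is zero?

1

All heaps use S = {1, 2, 3, 8}:
n :  0  1  2  3  4  5  6  7  8  9 10 11 12 13 14
G :  0  1  2  3  0  1  2  3  4  0  1  2  3  0  1
Heap A: G(14) = 1.
Heap B: G(8) = 4.
Combined Grundy value = 1 ⊕ 4 = 5.
A winning move leaves total XOR = 0, i.e. changes one component's Grundy value g to g ⊕ X where X is the current total.
Heap A: need g' = 1⊕5 = 4. Options: 14−1→G=0, 14−2→G=3, 14−3→G=2, 14−8→G=2. Hits: 0.
Heap B: need g' = 4⊕5 = 1. Options: 8−1→G=3, 8−2→G=2, 8−3→G=1, 8−8→G=0. Hits: 1.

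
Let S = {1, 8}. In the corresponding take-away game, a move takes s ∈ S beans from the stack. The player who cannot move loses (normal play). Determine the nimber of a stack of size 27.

G(0) = 0
G(1) = mex{0} = 1
G(2) = mex{1} = 0
G(3) = mex{0} = 1
G(4) = mex{1} = 0
G(5) = mex{0} = 1
G(6) = mex{1} = 0
G(7) = mex{0} = 1
G(8) = mex{1,0} = 2
G(9) = mex{2,1} = 0
G(10) = mex{0,0} = 1
G(11) = mex{1,1} = 0
G(12) = mex{0,0} = 1
G(13) = mex{1,1} = 0
G(14) = mex{0,0} = 1
G(15) = mex{1,1} = 0
G(16) = mex{0,2} = 1
G(17) = mex{1,0} = 2
G(18) = mex{2,1} = 0
G(19) = mex{0,0} = 1
G(20) = mex{1,1} = 0
G(21) = mex{0,0} = 1
G(22) = mex{1,1} = 0
G(23) = mex{0,0} = 1
G(24) = mex{1,1} = 0
G(25) = mex{0,2} = 1
G(26) = mex{1,0} = 2
G(27) = mex{2,1} = 0

0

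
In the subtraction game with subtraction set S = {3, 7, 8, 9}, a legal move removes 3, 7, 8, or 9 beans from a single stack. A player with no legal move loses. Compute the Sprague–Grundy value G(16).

0

n :  0  1  2  3  4  5  6  7  8  9 10 11 12 13 14 15 16
G :  0  0  0  1  1  1  0  2  2  1  3  3  0  2  4  1  0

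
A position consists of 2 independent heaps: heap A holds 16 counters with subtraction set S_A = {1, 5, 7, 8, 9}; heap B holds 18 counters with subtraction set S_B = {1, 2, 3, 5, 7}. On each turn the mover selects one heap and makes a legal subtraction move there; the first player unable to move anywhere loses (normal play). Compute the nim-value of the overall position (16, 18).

2

Heap A, S = {1, 5, 7, 8, 9}:
n :  0  1  2  3  4  5  6  7  8  9 10 11 12 13 14 15 16
G :  0  1  0  1  0  1  0  1  2  3  2  3  2  3  2  3  0
G_A(16) = 0.
Heap B, S = {1, 2, 3, 5, 7}:
n :  0  1  2  3  4  5  6  7  8  9 10 11 12 13 14 15 16 17 18
G :  0  1  2  3  0  1  2  3  0  1  2  3  0  1  2  3  0  1  2
G_B(18) = 2.
Combined Grundy value = 0 ⊕ 2 = 2.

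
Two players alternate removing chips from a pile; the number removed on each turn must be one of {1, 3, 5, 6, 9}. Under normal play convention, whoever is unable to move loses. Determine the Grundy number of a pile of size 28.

G(0) = 0
G(1) = mex{0} = 1
G(2) = mex{1} = 0
G(3) = mex{0,0} = 1
G(4) = mex{1,1} = 0
G(5) = mex{0,0,0} = 1
G(6) = mex{1,1,1,0} = 2
G(7) = mex{2,0,0,1} = 3
G(8) = mex{3,1,1,0} = 2
G(9) = mex{2,2,0,1,0} = 3
G(10) = mex{3,3,1,0,1} = 2
G(11) = mex{2,2,2,1,0} = 3
G(12) = mex{3,3,3,2,1} = 0
G(13) = mex{0,2,2,3,0} = 1
G(14) = mex{1,3,3,2,1} = 0
G(15) = mex{0,0,2,3,2} = 1
G(16) = mex{1,1,3,2,3} = 0
G(17) = mex{0,0,0,3,2} = 1
G(18) = mex{1,1,1,0,3} = 2
G(19) = mex{2,0,0,1,2} = 3
G(20) = mex{3,1,1,0,3} = 2
G(21) = mex{2,2,0,1,0} = 3
G(22) = mex{3,3,1,0,1} = 2
G(23) = mex{2,2,2,1,0} = 3
G(24) = mex{3,3,3,2,1} = 0
G(25) = mex{0,2,2,3,0} = 1
G(26) = mex{1,3,3,2,1} = 0
G(27) = mex{0,0,2,3,2} = 1
G(28) = mex{1,1,3,2,3} = 0

0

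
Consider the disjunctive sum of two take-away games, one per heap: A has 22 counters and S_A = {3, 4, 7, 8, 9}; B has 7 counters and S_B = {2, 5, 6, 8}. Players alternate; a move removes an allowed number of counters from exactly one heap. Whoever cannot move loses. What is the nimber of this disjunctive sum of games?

0

Heap A, S = {3, 4, 7, 8, 9}:
n :  0  1  2  3  4  5  6  7  8  9 10 11 12 13 14 15 16 17 18 19 20 21 22
G :  0  0  0  1  1  1  2  2  2  3  3  3  0  0  0  1  1  1  2  2  2  3  3
G_A(22) = 3.
Heap B, S = {2, 5, 6, 8}:
G(0) = 0
G(1) = mex{} = 0
G(2) = mex{0} = 1
G(3) = mex{0} = 1
G(4) = mex{1} = 0
G(5) = mex{1,0} = 2
G(6) = mex{0,0,0} = 1
G(7) = mex{2,1,0} = 3
G_B(7) = 3.
Combined Grundy value = 3 ⊕ 3 = 0.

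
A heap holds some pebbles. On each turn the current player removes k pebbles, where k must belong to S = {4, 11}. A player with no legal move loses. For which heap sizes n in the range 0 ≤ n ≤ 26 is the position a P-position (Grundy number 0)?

0, 1, 2, 3, 8, 9, 10, 15, 16, 17, 18, 23, 24, 25

G(0) = 0
G(1) = mex{} = 0
G(2) = mex{} = 0
G(3) = mex{} = 0
G(4) = mex{0} = 1
G(5) = mex{0} = 1
G(6) = mex{0} = 1
G(7) = mex{0} = 1
G(8) = mex{1} = 0
G(9) = mex{1} = 0
G(10) = mex{1} = 0
G(11) = mex{1,0} = 2
G(12) = mex{0,0} = 1
G(13) = mex{0,0} = 1
G(14) = mex{0,0} = 1
G(15) = mex{2,1} = 0
G(16) = mex{1,1} = 0
G(17) = mex{1,1} = 0
G(18) = mex{1,1} = 0
G(19) = mex{0,0} = 1
G(20) = mex{0,0} = 1
G(21) = mex{0,0} = 1
G(22) = mex{0,2} = 1
G(23) = mex{1,1} = 0
G(24) = mex{1,1} = 0
G(25) = mex{1,1} = 0
G(26) = mex{1,0} = 2
P-positions are exactly the n with G(n) = 0.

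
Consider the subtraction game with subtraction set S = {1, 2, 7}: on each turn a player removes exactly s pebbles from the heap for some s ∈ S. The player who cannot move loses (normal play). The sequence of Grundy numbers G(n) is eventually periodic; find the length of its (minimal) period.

3

n :  0  1  2  3  4  5  6  7  8  9 10 11 12 13 14
G :  0  1  2  0  1  2  0  1  2  0  1  2  0  1  2
G(n+3) = G(n) holds for n = 0,…,6 (a full window of length max(S) = 7), so the sequence is purely periodic with period 3.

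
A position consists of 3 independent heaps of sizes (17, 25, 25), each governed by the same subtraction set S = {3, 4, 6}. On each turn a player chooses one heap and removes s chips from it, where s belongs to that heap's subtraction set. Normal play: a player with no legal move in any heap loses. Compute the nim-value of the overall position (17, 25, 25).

All heaps use S = {3, 4, 6}:
n :  0  1  2  3  4  5  6  7  8  9 10 11 12 13 14 15 16 17 18 19 20 21 22 23 24 25
G :  0  0  0  1  1  1  2  2  2  0  0  0  1  1  1  2  2  2  0  0  0  1  1  1  2  2
Heap A: G(17) = 2.
Heap B: G(25) = 2.
Heap C: G(25) = 2.
Combined Grundy value = 2 ⊕ 2 ⊕ 2 = 2.

2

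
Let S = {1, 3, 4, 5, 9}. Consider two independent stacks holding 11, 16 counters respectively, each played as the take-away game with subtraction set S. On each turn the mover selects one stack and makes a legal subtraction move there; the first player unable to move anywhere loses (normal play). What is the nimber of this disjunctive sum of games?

1

All stacks use S = {1, 3, 4, 5, 9}:
G(0) = 0
G(1) = mex{0} = 1
G(2) = mex{1} = 0
G(3) = mex{0,0} = 1
G(4) = mex{1,1,0} = 2
G(5) = mex{2,0,1,0} = 3
G(6) = mex{3,1,0,1} = 2
G(7) = mex{2,2,1,0} = 3
G(8) = mex{3,3,2,1} = 0
G(9) = mex{0,2,3,2,0} = 1
G(10) = mex{1,3,2,3,1} = 0
G(11) = mex{0,0,3,2,0} = 1
G(12) = mex{1,1,0,3,1} = 2
G(13) = mex{2,0,1,0,2} = 3
G(14) = mex{3,1,0,1,3} = 2
G(15) = mex{2,2,1,0,2} = 3
G(16) = mex{3,3,2,1,3} = 0
Stack A: G(11) = 1.
Stack B: G(16) = 0.
Combined Grundy value = 1 ⊕ 0 = 1.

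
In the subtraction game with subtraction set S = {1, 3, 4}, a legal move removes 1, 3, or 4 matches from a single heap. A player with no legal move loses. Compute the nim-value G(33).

G(0) = 0
G(1) = mex{0} = 1
G(2) = mex{1} = 0
G(3) = mex{0,0} = 1
G(4) = mex{1,1,0} = 2
G(5) = mex{2,0,1} = 3
G(6) = mex{3,1,0} = 2
G(7) = mex{2,2,1} = 0
G(8) = mex{0,3,2} = 1
G(9) = mex{1,2,3} = 0
G(10) = mex{0,0,2} = 1
G(11) = mex{1,1,0} = 2
G(12) = mex{2,0,1} = 3
G(13) = mex{3,1,0} = 2
G(14) = mex{2,2,1} = 0
G(15) = mex{0,3,2} = 1
G(16) = mex{1,2,3} = 0
G(17) = mex{0,0,2} = 1
G(18) = mex{1,1,0} = 2
G(19) = mex{2,0,1} = 3
G(20) = mex{3,1,0} = 2
G(21) = mex{2,2,1} = 0
G(22) = mex{0,3,2} = 1
G(23) = mex{1,2,3} = 0
G(24) = mex{0,0,2} = 1
G(25) = mex{1,1,0} = 2
G(26) = mex{2,0,1} = 3
G(27) = mex{3,1,0} = 2
G(28) = mex{2,2,1} = 0
G(29) = mex{0,3,2} = 1
G(30) = mex{1,2,3} = 0
G(31) = mex{0,0,2} = 1
G(32) = mex{1,1,0} = 2
G(33) = mex{2,0,1} = 3

3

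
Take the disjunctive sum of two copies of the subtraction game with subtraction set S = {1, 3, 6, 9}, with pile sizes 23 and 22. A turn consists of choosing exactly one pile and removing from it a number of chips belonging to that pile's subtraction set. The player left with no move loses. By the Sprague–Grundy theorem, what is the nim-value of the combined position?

All piles use S = {1, 3, 6, 9}:
G(0) = 0
G(1) = mex{0} = 1
G(2) = mex{1} = 0
G(3) = mex{0,0} = 1
G(4) = mex{1,1} = 0
G(5) = mex{0,0} = 1
G(6) = mex{1,1,0} = 2
G(7) = mex{2,0,1} = 3
G(8) = mex{3,1,0} = 2
G(9) = mex{2,2,1,0} = 3
G(10) = mex{3,3,0,1} = 2
G(11) = mex{2,2,1,0} = 3
G(12) = mex{3,3,2,1} = 0
G(13) = mex{0,2,3,0} = 1
G(14) = mex{1,3,2,1} = 0
G(15) = mex{0,0,3,2} = 1
G(16) = mex{1,1,2,3} = 0
G(17) = mex{0,0,3,2} = 1
G(18) = mex{1,1,0,3} = 2
G(19) = mex{2,0,1,2} = 3
G(20) = mex{3,1,0,3} = 2
G(21) = mex{2,2,1,0} = 3
G(22) = mex{3,3,0,1} = 2
G(23) = mex{2,2,1,0} = 3
Pile A: G(23) = 3.
Pile B: G(22) = 2.
Combined Grundy value = 3 ⊕ 2 = 1.

1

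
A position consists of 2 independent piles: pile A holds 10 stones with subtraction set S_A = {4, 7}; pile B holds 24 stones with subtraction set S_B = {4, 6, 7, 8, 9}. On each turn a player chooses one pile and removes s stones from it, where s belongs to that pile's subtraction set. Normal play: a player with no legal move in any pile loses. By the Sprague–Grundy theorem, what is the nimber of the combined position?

Pile A, S = {4, 7}:
G(0) = 0
G(1) = mex{} = 0
G(2) = mex{} = 0
G(3) = mex{} = 0
G(4) = mex{0} = 1
G(5) = mex{0} = 1
G(6) = mex{0} = 1
G(7) = mex{0,0} = 1
G(8) = mex{1,0} = 2
G(9) = mex{1,0} = 2
G(10) = mex{1,0} = 2
G_A(10) = 2.
Pile B, S = {4, 6, 7, 8, 9}:
n :  0  1  2  3  4  5  6  7  8  9 10 11 12 13 14 15 16 17 18 19 20 21 22 23 24
G :  0  0  0  0  1  1  1  1  2  2  2  2  3  0  0  0  0  1  1  1  1  2  2  2  2
G_B(24) = 2.
Combined Grundy value = 2 ⊕ 2 = 0.

0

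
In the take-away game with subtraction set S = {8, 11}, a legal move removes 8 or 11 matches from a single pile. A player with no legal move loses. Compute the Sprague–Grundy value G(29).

G(0) = 0
G(1) = mex{} = 0
G(2) = mex{} = 0
G(3) = mex{} = 0
G(4) = mex{} = 0
G(5) = mex{} = 0
G(6) = mex{} = 0
G(7) = mex{} = 0
G(8) = mex{0} = 1
G(9) = mex{0} = 1
G(10) = mex{0} = 1
G(11) = mex{0,0} = 1
G(12) = mex{0,0} = 1
G(13) = mex{0,0} = 1
G(14) = mex{0,0} = 1
G(15) = mex{0,0} = 1
G(16) = mex{1,0} = 2
G(17) = mex{1,0} = 2
G(18) = mex{1,0} = 2
G(19) = mex{1,1} = 0
G(20) = mex{1,1} = 0
G(21) = mex{1,1} = 0
G(22) = mex{1,1} = 0
G(23) = mex{1,1} = 0
G(24) = mex{2,1} = 0
G(25) = mex{2,1} = 0
G(26) = mex{2,1} = 0
G(27) = mex{0,2} = 1
G(28) = mex{0,2} = 1
G(29) = mex{0,2} = 1

1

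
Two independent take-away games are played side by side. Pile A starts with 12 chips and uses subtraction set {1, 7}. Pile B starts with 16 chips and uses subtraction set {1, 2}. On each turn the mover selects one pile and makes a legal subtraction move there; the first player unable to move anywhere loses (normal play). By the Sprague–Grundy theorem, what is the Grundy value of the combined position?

Pile A, S = {1, 7}:
G(0) = 0
G(1) = mex{0} = 1
G(2) = mex{1} = 0
G(3) = mex{0} = 1
G(4) = mex{1} = 0
G(5) = mex{0} = 1
G(6) = mex{1} = 0
G(7) = mex{0,0} = 1
G(8) = mex{1,1} = 0
G(9) = mex{0,0} = 1
G(10) = mex{1,1} = 0
G(11) = mex{0,0} = 1
G(12) = mex{1,1} = 0
G_A(12) = 0.
Pile B, S = {1, 2}:
G(0) = 0
G(1) = mex{0} = 1
G(2) = mex{1,0} = 2
G(3) = mex{2,1} = 0
G(4) = mex{0,2} = 1
G(5) = mex{1,0} = 2
G(6) = mex{2,1} = 0
G(7) = mex{0,2} = 1
G(8) = mex{1,0} = 2
G(9) = mex{2,1} = 0
G(10) = mex{0,2} = 1
G(11) = mex{1,0} = 2
G(12) = mex{2,1} = 0
G(13) = mex{0,2} = 1
G(14) = mex{1,0} = 2
G(15) = mex{2,1} = 0
G(16) = mex{0,2} = 1
G_B(16) = 1.
Combined Grundy value = 0 ⊕ 1 = 1.

1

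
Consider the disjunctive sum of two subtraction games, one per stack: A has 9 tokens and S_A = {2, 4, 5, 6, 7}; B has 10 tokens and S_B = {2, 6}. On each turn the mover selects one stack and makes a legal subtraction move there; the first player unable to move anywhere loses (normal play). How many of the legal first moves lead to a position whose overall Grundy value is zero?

Stack A, S = {2, 4, 5, 6, 7}:
n : 0 1 2 3 4 5 6 7 8 9
G : 0 0 1 1 2 2 3 3 4 0
G_A(9) = 0.
Stack B, S = {2, 6}:
G(0) = 0
G(1) = mex{} = 0
G(2) = mex{0} = 1
G(3) = mex{0} = 1
G(4) = mex{1} = 0
G(5) = mex{1} = 0
G(6) = mex{0,0} = 1
G(7) = mex{0,0} = 1
G(8) = mex{1,1} = 0
G(9) = mex{1,1} = 0
G(10) = mex{0,0} = 1
G_B(10) = 1.
Combined Grundy value = 0 ⊕ 1 = 1.
A winning move leaves total XOR = 0, i.e. changes one component's Grundy value g to g ⊕ X where X is the current total.
Stack A: need g' = 0⊕1 = 1. Options: 9−2→G=3, 9−4→G=2, 9−5→G=2, 9−6→G=1, 9−7→G=1. Hits: 2.
Stack B: need g' = 1⊕1 = 0. Options: 10−2→G=0, 10−6→G=0. Hits: 2.

4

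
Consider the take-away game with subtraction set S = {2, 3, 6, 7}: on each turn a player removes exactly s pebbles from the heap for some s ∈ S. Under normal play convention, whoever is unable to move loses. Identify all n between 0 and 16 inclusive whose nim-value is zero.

0, 1, 5, 9, 10, 14

n :  0  1  2  3  4  5  6  7  8  9 10 11 12 13 14 15 16
G :  0  0  1  1  2  0  3  1  2  0  0  1  1  2  0  3  1
P-positions are exactly the n with G(n) = 0.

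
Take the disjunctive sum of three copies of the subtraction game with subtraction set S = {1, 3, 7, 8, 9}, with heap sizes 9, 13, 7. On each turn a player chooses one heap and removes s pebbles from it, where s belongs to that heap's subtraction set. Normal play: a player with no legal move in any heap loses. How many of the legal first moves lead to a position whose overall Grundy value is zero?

All heaps use S = {1, 3, 7, 8, 9}:
n :  0  1  2  3  4  5  6  7  8  9 10 11 12 13
G :  0  1  0  1  0  1  0  1  2  3  2  3  2  3
Heap A: G(9) = 3.
Heap B: G(13) = 3.
Heap C: G(7) = 1.
Combined Grundy value = 3 ⊕ 3 ⊕ 1 = 1.
A winning move leaves total XOR = 0, i.e. changes one component's Grundy value g to g ⊕ X where X is the current total.
Heap A: need g' = 3⊕1 = 2. Options: 9−1→G=2, 9−3→G=0, 9−7→G=0, 9−8→G=1, 9−9→G=0. Hits: 1.
Heap B: need g' = 3⊕1 = 2. Options: 13−1→G=2, 13−3→G=2, 13−7→G=0, 13−8→G=1, 13−9→G=0. Hits: 2.
Heap C: need g' = 1⊕1 = 0. Options: 7−1→G=0, 7−3→G=0, 7−7→G=0. Hits: 3.

6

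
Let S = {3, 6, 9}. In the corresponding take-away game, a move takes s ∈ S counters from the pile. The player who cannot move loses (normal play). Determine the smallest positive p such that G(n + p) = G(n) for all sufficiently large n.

G(0) = 0
G(1) = mex{} = 0
G(2) = mex{} = 0
G(3) = mex{0} = 1
G(4) = mex{0} = 1
G(5) = mex{0} = 1
G(6) = mex{1,0} = 2
G(7) = mex{1,0} = 2
G(8) = mex{1,0} = 2
G(9) = mex{2,1,0} = 3
G(10) = mex{2,1,0} = 3
G(11) = mex{2,1,0} = 3
G(12) = mex{3,2,1} = 0
G(13) = mex{3,2,1} = 0
G(14) = mex{3,2,1} = 0
G(15) = mex{0,3,2} = 1
G(16) = mex{0,3,2} = 1
G(17) = mex{0,3,2} = 1
G(18) = mex{1,0,3} = 2
G(19) = mex{1,0,3} = 2
G(20) = mex{1,0,3} = 2
G(21) = mex{2,1,0} = 3
G(22) = mex{2,1,0} = 3
G(23) = mex{2,1,0} = 3
G(24) = mex{3,2,1} = 0
G(25) = mex{3,2,1} = 0
G(n+12) = G(n) holds for n = 0,…,8 (a full window of length max(S) = 9), so the sequence is purely periodic with period 12.

12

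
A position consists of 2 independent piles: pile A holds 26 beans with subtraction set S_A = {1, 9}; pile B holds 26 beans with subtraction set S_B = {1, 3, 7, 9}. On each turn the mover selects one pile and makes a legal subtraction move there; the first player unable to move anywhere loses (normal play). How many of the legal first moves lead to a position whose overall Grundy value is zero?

Pile A, S = {1, 9}:
G(0) = 0
G(1) = mex{0} = 1
G(2) = mex{1} = 0
G(3) = mex{0} = 1
G(4) = mex{1} = 0
G(5) = mex{0} = 1
G(6) = mex{1} = 0
G(7) = mex{0} = 1
G(8) = mex{1} = 0
G(9) = mex{0,0} = 1
G(10) = mex{1,1} = 0
G(11) = mex{0,0} = 1
G(12) = mex{1,1} = 0
G(13) = mex{0,0} = 1
G(14) = mex{1,1} = 0
G(15) = mex{0,0} = 1
G(16) = mex{1,1} = 0
G(17) = mex{0,0} = 1
G(18) = mex{1,1} = 0
G(19) = mex{0,0} = 1
G(20) = mex{1,1} = 0
G(21) = mex{0,0} = 1
G(22) = mex{1,1} = 0
G(23) = mex{0,0} = 1
G(24) = mex{1,1} = 0
G(25) = mex{0,0} = 1
G(26) = mex{1,1} = 0
G_A(26) = 0.
Pile B, S = {1, 3, 7, 9}:
G(0) = 0
G(1) = mex{0} = 1
G(2) = mex{1} = 0
G(3) = mex{0,0} = 1
G(4) = mex{1,1} = 0
G(5) = mex{0,0} = 1
G(6) = mex{1,1} = 0
G(7) = mex{0,0,0} = 1
G(8) = mex{1,1,1} = 0
G(9) = mex{0,0,0,0} = 1
G(10) = mex{1,1,1,1} = 0
G(11) = mex{0,0,0,0} = 1
G(12) = mex{1,1,1,1} = 0
G(13) = mex{0,0,0,0} = 1
G(14) = mex{1,1,1,1} = 0
G(15) = mex{0,0,0,0} = 1
G(16) = mex{1,1,1,1} = 0
G(17) = mex{0,0,0,0} = 1
G(18) = mex{1,1,1,1} = 0
G(19) = mex{0,0,0,0} = 1
G(20) = mex{1,1,1,1} = 0
G(21) = mex{0,0,0,0} = 1
G(22) = mex{1,1,1,1} = 0
G(23) = mex{0,0,0,0} = 1
G(24) = mex{1,1,1,1} = 0
G(25) = mex{0,0,0,0} = 1
G(26) = mex{1,1,1,1} = 0
G_B(26) = 0.
Combined Grundy value = 0 ⊕ 0 = 0.
A winning move leaves total XOR = 0, i.e. changes one component's Grundy value g to g ⊕ X where X is the current total.
Pile A: target g' = 0⊕0 = 0, but every legal move changes the Grundy value (mex property), so 0 moves.
Pile B: target g' = 0⊕0 = 0, but every legal move changes the Grundy value (mex property), so 0 moves.

0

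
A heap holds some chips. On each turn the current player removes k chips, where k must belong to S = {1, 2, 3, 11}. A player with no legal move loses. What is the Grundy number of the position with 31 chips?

3

G(0) = 0
G(1) = mex{0} = 1
G(2) = mex{1,0} = 2
G(3) = mex{2,1,0} = 3
G(4) = mex{3,2,1} = 0
G(5) = mex{0,3,2} = 1
G(6) = mex{1,0,3} = 2
G(7) = mex{2,1,0} = 3
G(8) = mex{3,2,1} = 0
G(9) = mex{0,3,2} = 1
G(10) = mex{1,0,3} = 2
G(11) = mex{2,1,0,0} = 3
G(12) = mex{3,2,1,1} = 0
G(13) = mex{0,3,2,2} = 1
G(14) = mex{1,0,3,3} = 2
G(15) = mex{2,1,0,0} = 3
G(16) = mex{3,2,1,1} = 0
G(17) = mex{0,3,2,2} = 1
G(18) = mex{1,0,3,3} = 2
G(19) = mex{2,1,0,0} = 3
G(20) = mex{3,2,1,1} = 0
G(21) = mex{0,3,2,2} = 1
G(22) = mex{1,0,3,3} = 2
G(23) = mex{2,1,0,0} = 3
G(24) = mex{3,2,1,1} = 0
G(25) = mex{0,3,2,2} = 1
G(26) = mex{1,0,3,3} = 2
G(27) = mex{2,1,0,0} = 3
G(28) = mex{3,2,1,1} = 0
G(29) = mex{0,3,2,2} = 1
G(30) = mex{1,0,3,3} = 2
G(31) = mex{2,1,0,0} = 3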